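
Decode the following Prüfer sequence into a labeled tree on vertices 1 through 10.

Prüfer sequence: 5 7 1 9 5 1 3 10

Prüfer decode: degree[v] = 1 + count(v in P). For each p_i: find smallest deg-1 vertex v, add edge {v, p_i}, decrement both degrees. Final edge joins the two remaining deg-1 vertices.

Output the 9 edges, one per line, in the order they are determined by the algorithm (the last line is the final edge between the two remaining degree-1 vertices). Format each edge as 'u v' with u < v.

Initial degrees: {1:3, 2:1, 3:2, 4:1, 5:3, 6:1, 7:2, 8:1, 9:2, 10:2}
Step 1: smallest deg-1 vertex = 2, p_1 = 5. Add edge {2,5}. Now deg[2]=0, deg[5]=2.
Step 2: smallest deg-1 vertex = 4, p_2 = 7. Add edge {4,7}. Now deg[4]=0, deg[7]=1.
Step 3: smallest deg-1 vertex = 6, p_3 = 1. Add edge {1,6}. Now deg[6]=0, deg[1]=2.
Step 4: smallest deg-1 vertex = 7, p_4 = 9. Add edge {7,9}. Now deg[7]=0, deg[9]=1.
Step 5: smallest deg-1 vertex = 8, p_5 = 5. Add edge {5,8}. Now deg[8]=0, deg[5]=1.
Step 6: smallest deg-1 vertex = 5, p_6 = 1. Add edge {1,5}. Now deg[5]=0, deg[1]=1.
Step 7: smallest deg-1 vertex = 1, p_7 = 3. Add edge {1,3}. Now deg[1]=0, deg[3]=1.
Step 8: smallest deg-1 vertex = 3, p_8 = 10. Add edge {3,10}. Now deg[3]=0, deg[10]=1.
Final: two remaining deg-1 vertices are 9, 10. Add edge {9,10}.

Answer: 2 5
4 7
1 6
7 9
5 8
1 5
1 3
3 10
9 10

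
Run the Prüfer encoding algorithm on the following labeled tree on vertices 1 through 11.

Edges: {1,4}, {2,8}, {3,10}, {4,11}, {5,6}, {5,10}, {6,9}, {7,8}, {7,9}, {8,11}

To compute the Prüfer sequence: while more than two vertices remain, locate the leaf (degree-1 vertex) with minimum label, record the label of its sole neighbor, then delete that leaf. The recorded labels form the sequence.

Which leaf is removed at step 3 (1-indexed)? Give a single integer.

Step 1: current leaves = {1,2,3}. Remove leaf 1 (neighbor: 4).
Step 2: current leaves = {2,3,4}. Remove leaf 2 (neighbor: 8).
Step 3: current leaves = {3,4}. Remove leaf 3 (neighbor: 10).

Answer: 3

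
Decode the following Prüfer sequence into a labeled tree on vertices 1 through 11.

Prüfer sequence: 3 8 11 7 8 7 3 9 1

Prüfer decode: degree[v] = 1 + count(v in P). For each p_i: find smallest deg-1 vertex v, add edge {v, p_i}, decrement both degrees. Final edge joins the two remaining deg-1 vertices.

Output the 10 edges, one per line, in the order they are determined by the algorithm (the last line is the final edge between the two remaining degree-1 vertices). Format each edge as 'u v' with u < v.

Initial degrees: {1:2, 2:1, 3:3, 4:1, 5:1, 6:1, 7:3, 8:3, 9:2, 10:1, 11:2}
Step 1: smallest deg-1 vertex = 2, p_1 = 3. Add edge {2,3}. Now deg[2]=0, deg[3]=2.
Step 2: smallest deg-1 vertex = 4, p_2 = 8. Add edge {4,8}. Now deg[4]=0, deg[8]=2.
Step 3: smallest deg-1 vertex = 5, p_3 = 11. Add edge {5,11}. Now deg[5]=0, deg[11]=1.
Step 4: smallest deg-1 vertex = 6, p_4 = 7. Add edge {6,7}. Now deg[6]=0, deg[7]=2.
Step 5: smallest deg-1 vertex = 10, p_5 = 8. Add edge {8,10}. Now deg[10]=0, deg[8]=1.
Step 6: smallest deg-1 vertex = 8, p_6 = 7. Add edge {7,8}. Now deg[8]=0, deg[7]=1.
Step 7: smallest deg-1 vertex = 7, p_7 = 3. Add edge {3,7}. Now deg[7]=0, deg[3]=1.
Step 8: smallest deg-1 vertex = 3, p_8 = 9. Add edge {3,9}. Now deg[3]=0, deg[9]=1.
Step 9: smallest deg-1 vertex = 9, p_9 = 1. Add edge {1,9}. Now deg[9]=0, deg[1]=1.
Final: two remaining deg-1 vertices are 1, 11. Add edge {1,11}.

Answer: 2 3
4 8
5 11
6 7
8 10
7 8
3 7
3 9
1 9
1 11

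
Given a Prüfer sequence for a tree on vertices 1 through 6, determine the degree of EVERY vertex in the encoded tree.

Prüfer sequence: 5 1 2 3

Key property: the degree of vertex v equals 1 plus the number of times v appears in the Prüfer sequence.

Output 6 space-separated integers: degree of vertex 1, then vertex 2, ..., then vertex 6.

p_1 = 5: count[5] becomes 1
p_2 = 1: count[1] becomes 1
p_3 = 2: count[2] becomes 1
p_4 = 3: count[3] becomes 1
Degrees (1 + count): deg[1]=1+1=2, deg[2]=1+1=2, deg[3]=1+1=2, deg[4]=1+0=1, deg[5]=1+1=2, deg[6]=1+0=1

Answer: 2 2 2 1 2 1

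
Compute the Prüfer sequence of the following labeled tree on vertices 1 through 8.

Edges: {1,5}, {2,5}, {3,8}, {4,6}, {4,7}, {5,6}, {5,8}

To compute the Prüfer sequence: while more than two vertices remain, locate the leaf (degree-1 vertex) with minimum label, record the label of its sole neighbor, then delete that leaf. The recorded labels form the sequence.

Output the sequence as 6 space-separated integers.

Step 1: leaves = {1,2,3,7}. Remove smallest leaf 1, emit neighbor 5.
Step 2: leaves = {2,3,7}. Remove smallest leaf 2, emit neighbor 5.
Step 3: leaves = {3,7}. Remove smallest leaf 3, emit neighbor 8.
Step 4: leaves = {7,8}. Remove smallest leaf 7, emit neighbor 4.
Step 5: leaves = {4,8}. Remove smallest leaf 4, emit neighbor 6.
Step 6: leaves = {6,8}. Remove smallest leaf 6, emit neighbor 5.
Done: 2 vertices remain (5, 8). Sequence = [5 5 8 4 6 5]

Answer: 5 5 8 4 6 5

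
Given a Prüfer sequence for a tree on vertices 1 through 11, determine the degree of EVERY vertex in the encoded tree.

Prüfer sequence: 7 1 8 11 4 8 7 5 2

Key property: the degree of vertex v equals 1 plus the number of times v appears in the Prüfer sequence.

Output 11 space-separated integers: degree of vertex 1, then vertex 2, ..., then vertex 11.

p_1 = 7: count[7] becomes 1
p_2 = 1: count[1] becomes 1
p_3 = 8: count[8] becomes 1
p_4 = 11: count[11] becomes 1
p_5 = 4: count[4] becomes 1
p_6 = 8: count[8] becomes 2
p_7 = 7: count[7] becomes 2
p_8 = 5: count[5] becomes 1
p_9 = 2: count[2] becomes 1
Degrees (1 + count): deg[1]=1+1=2, deg[2]=1+1=2, deg[3]=1+0=1, deg[4]=1+1=2, deg[5]=1+1=2, deg[6]=1+0=1, deg[7]=1+2=3, deg[8]=1+2=3, deg[9]=1+0=1, deg[10]=1+0=1, deg[11]=1+1=2

Answer: 2 2 1 2 2 1 3 3 1 1 2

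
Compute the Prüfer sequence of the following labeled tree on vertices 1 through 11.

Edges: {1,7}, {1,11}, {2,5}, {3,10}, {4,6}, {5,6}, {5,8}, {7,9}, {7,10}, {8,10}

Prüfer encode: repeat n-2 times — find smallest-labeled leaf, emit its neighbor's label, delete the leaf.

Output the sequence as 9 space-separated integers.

Step 1: leaves = {2,3,4,9,11}. Remove smallest leaf 2, emit neighbor 5.
Step 2: leaves = {3,4,9,11}. Remove smallest leaf 3, emit neighbor 10.
Step 3: leaves = {4,9,11}. Remove smallest leaf 4, emit neighbor 6.
Step 4: leaves = {6,9,11}. Remove smallest leaf 6, emit neighbor 5.
Step 5: leaves = {5,9,11}. Remove smallest leaf 5, emit neighbor 8.
Step 6: leaves = {8,9,11}. Remove smallest leaf 8, emit neighbor 10.
Step 7: leaves = {9,10,11}. Remove smallest leaf 9, emit neighbor 7.
Step 8: leaves = {10,11}. Remove smallest leaf 10, emit neighbor 7.
Step 9: leaves = {7,11}. Remove smallest leaf 7, emit neighbor 1.
Done: 2 vertices remain (1, 11). Sequence = [5 10 6 5 8 10 7 7 1]

Answer: 5 10 6 5 8 10 7 7 1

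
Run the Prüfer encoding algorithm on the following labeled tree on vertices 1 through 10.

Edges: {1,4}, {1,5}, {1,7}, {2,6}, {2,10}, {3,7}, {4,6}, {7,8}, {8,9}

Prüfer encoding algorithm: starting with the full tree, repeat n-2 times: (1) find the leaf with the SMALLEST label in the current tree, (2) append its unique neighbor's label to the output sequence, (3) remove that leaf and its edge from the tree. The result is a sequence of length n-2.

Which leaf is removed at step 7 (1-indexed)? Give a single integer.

Answer: 4

Derivation:
Step 1: current leaves = {3,5,9,10}. Remove leaf 3 (neighbor: 7).
Step 2: current leaves = {5,9,10}. Remove leaf 5 (neighbor: 1).
Step 3: current leaves = {9,10}. Remove leaf 9 (neighbor: 8).
Step 4: current leaves = {8,10}. Remove leaf 8 (neighbor: 7).
Step 5: current leaves = {7,10}. Remove leaf 7 (neighbor: 1).
Step 6: current leaves = {1,10}. Remove leaf 1 (neighbor: 4).
Step 7: current leaves = {4,10}. Remove leaf 4 (neighbor: 6).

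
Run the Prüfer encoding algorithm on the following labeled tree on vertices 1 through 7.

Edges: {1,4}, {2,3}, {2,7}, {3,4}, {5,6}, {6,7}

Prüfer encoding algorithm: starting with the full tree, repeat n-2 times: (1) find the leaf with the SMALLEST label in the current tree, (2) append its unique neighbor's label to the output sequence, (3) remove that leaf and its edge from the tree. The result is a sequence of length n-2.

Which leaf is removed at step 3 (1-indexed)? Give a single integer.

Answer: 3

Derivation:
Step 1: current leaves = {1,5}. Remove leaf 1 (neighbor: 4).
Step 2: current leaves = {4,5}. Remove leaf 4 (neighbor: 3).
Step 3: current leaves = {3,5}. Remove leaf 3 (neighbor: 2).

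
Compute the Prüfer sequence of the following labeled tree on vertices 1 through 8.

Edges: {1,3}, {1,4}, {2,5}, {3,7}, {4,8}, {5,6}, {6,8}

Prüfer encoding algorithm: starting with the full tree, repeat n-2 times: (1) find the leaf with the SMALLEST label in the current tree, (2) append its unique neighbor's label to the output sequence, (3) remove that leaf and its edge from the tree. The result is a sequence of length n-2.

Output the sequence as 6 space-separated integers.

Answer: 5 6 8 3 1 4

Derivation:
Step 1: leaves = {2,7}. Remove smallest leaf 2, emit neighbor 5.
Step 2: leaves = {5,7}. Remove smallest leaf 5, emit neighbor 6.
Step 3: leaves = {6,7}. Remove smallest leaf 6, emit neighbor 8.
Step 4: leaves = {7,8}. Remove smallest leaf 7, emit neighbor 3.
Step 5: leaves = {3,8}. Remove smallest leaf 3, emit neighbor 1.
Step 6: leaves = {1,8}. Remove smallest leaf 1, emit neighbor 4.
Done: 2 vertices remain (4, 8). Sequence = [5 6 8 3 1 4]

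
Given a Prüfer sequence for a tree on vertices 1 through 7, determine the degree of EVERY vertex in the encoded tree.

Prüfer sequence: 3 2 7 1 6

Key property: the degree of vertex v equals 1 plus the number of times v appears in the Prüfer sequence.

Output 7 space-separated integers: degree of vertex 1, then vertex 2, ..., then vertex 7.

p_1 = 3: count[3] becomes 1
p_2 = 2: count[2] becomes 1
p_3 = 7: count[7] becomes 1
p_4 = 1: count[1] becomes 1
p_5 = 6: count[6] becomes 1
Degrees (1 + count): deg[1]=1+1=2, deg[2]=1+1=2, deg[3]=1+1=2, deg[4]=1+0=1, deg[5]=1+0=1, deg[6]=1+1=2, deg[7]=1+1=2

Answer: 2 2 2 1 1 2 2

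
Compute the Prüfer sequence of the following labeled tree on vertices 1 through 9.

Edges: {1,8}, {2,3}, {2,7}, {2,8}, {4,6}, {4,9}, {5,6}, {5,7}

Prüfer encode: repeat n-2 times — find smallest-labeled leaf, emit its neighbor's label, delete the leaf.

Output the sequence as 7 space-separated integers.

Step 1: leaves = {1,3,9}. Remove smallest leaf 1, emit neighbor 8.
Step 2: leaves = {3,8,9}. Remove smallest leaf 3, emit neighbor 2.
Step 3: leaves = {8,9}. Remove smallest leaf 8, emit neighbor 2.
Step 4: leaves = {2,9}. Remove smallest leaf 2, emit neighbor 7.
Step 5: leaves = {7,9}. Remove smallest leaf 7, emit neighbor 5.
Step 6: leaves = {5,9}. Remove smallest leaf 5, emit neighbor 6.
Step 7: leaves = {6,9}. Remove smallest leaf 6, emit neighbor 4.
Done: 2 vertices remain (4, 9). Sequence = [8 2 2 7 5 6 4]

Answer: 8 2 2 7 5 6 4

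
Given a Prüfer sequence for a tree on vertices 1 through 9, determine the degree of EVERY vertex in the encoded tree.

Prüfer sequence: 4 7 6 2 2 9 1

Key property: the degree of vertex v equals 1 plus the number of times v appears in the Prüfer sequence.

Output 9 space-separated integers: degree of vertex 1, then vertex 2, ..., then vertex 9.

p_1 = 4: count[4] becomes 1
p_2 = 7: count[7] becomes 1
p_3 = 6: count[6] becomes 1
p_4 = 2: count[2] becomes 1
p_5 = 2: count[2] becomes 2
p_6 = 9: count[9] becomes 1
p_7 = 1: count[1] becomes 1
Degrees (1 + count): deg[1]=1+1=2, deg[2]=1+2=3, deg[3]=1+0=1, deg[4]=1+1=2, deg[5]=1+0=1, deg[6]=1+1=2, deg[7]=1+1=2, deg[8]=1+0=1, deg[9]=1+1=2

Answer: 2 3 1 2 1 2 2 1 2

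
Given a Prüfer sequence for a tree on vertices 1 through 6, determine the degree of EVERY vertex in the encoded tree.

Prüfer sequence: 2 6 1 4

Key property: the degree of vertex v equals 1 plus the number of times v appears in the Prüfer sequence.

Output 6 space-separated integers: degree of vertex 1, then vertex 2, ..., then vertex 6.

p_1 = 2: count[2] becomes 1
p_2 = 6: count[6] becomes 1
p_3 = 1: count[1] becomes 1
p_4 = 4: count[4] becomes 1
Degrees (1 + count): deg[1]=1+1=2, deg[2]=1+1=2, deg[3]=1+0=1, deg[4]=1+1=2, deg[5]=1+0=1, deg[6]=1+1=2

Answer: 2 2 1 2 1 2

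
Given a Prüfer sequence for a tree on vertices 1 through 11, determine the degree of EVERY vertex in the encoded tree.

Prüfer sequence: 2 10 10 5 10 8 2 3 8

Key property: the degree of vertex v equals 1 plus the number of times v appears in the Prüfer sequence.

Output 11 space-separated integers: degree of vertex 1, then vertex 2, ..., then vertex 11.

Answer: 1 3 2 1 2 1 1 3 1 4 1

Derivation:
p_1 = 2: count[2] becomes 1
p_2 = 10: count[10] becomes 1
p_3 = 10: count[10] becomes 2
p_4 = 5: count[5] becomes 1
p_5 = 10: count[10] becomes 3
p_6 = 8: count[8] becomes 1
p_7 = 2: count[2] becomes 2
p_8 = 3: count[3] becomes 1
p_9 = 8: count[8] becomes 2
Degrees (1 + count): deg[1]=1+0=1, deg[2]=1+2=3, deg[3]=1+1=2, deg[4]=1+0=1, deg[5]=1+1=2, deg[6]=1+0=1, deg[7]=1+0=1, deg[8]=1+2=3, deg[9]=1+0=1, deg[10]=1+3=4, deg[11]=1+0=1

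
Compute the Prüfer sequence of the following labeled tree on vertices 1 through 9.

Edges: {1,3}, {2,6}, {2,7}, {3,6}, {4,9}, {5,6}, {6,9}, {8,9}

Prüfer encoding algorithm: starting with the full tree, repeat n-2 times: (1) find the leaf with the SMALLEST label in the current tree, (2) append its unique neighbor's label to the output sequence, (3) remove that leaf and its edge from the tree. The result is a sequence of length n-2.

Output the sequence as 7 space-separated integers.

Answer: 3 6 9 6 2 6 9

Derivation:
Step 1: leaves = {1,4,5,7,8}. Remove smallest leaf 1, emit neighbor 3.
Step 2: leaves = {3,4,5,7,8}. Remove smallest leaf 3, emit neighbor 6.
Step 3: leaves = {4,5,7,8}. Remove smallest leaf 4, emit neighbor 9.
Step 4: leaves = {5,7,8}. Remove smallest leaf 5, emit neighbor 6.
Step 5: leaves = {7,8}. Remove smallest leaf 7, emit neighbor 2.
Step 6: leaves = {2,8}. Remove smallest leaf 2, emit neighbor 6.
Step 7: leaves = {6,8}. Remove smallest leaf 6, emit neighbor 9.
Done: 2 vertices remain (8, 9). Sequence = [3 6 9 6 2 6 9]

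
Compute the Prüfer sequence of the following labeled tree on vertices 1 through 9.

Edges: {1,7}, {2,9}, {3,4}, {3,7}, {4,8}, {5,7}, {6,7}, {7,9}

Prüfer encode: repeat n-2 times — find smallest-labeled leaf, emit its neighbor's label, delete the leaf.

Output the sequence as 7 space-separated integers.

Step 1: leaves = {1,2,5,6,8}. Remove smallest leaf 1, emit neighbor 7.
Step 2: leaves = {2,5,6,8}. Remove smallest leaf 2, emit neighbor 9.
Step 3: leaves = {5,6,8,9}. Remove smallest leaf 5, emit neighbor 7.
Step 4: leaves = {6,8,9}. Remove smallest leaf 6, emit neighbor 7.
Step 5: leaves = {8,9}. Remove smallest leaf 8, emit neighbor 4.
Step 6: leaves = {4,9}. Remove smallest leaf 4, emit neighbor 3.
Step 7: leaves = {3,9}. Remove smallest leaf 3, emit neighbor 7.
Done: 2 vertices remain (7, 9). Sequence = [7 9 7 7 4 3 7]

Answer: 7 9 7 7 4 3 7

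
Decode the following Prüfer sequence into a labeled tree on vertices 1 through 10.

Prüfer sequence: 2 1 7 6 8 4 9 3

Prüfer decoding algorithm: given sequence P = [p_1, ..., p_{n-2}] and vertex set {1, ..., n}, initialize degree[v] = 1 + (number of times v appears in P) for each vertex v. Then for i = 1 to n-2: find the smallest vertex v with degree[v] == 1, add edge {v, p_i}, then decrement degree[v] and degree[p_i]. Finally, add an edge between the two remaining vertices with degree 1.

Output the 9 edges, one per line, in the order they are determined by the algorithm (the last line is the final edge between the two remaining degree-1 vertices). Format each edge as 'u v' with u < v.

Answer: 2 5
1 2
1 7
6 7
6 8
4 8
4 9
3 9
3 10

Derivation:
Initial degrees: {1:2, 2:2, 3:2, 4:2, 5:1, 6:2, 7:2, 8:2, 9:2, 10:1}
Step 1: smallest deg-1 vertex = 5, p_1 = 2. Add edge {2,5}. Now deg[5]=0, deg[2]=1.
Step 2: smallest deg-1 vertex = 2, p_2 = 1. Add edge {1,2}. Now deg[2]=0, deg[1]=1.
Step 3: smallest deg-1 vertex = 1, p_3 = 7. Add edge {1,7}. Now deg[1]=0, deg[7]=1.
Step 4: smallest deg-1 vertex = 7, p_4 = 6. Add edge {6,7}. Now deg[7]=0, deg[6]=1.
Step 5: smallest deg-1 vertex = 6, p_5 = 8. Add edge {6,8}. Now deg[6]=0, deg[8]=1.
Step 6: smallest deg-1 vertex = 8, p_6 = 4. Add edge {4,8}. Now deg[8]=0, deg[4]=1.
Step 7: smallest deg-1 vertex = 4, p_7 = 9. Add edge {4,9}. Now deg[4]=0, deg[9]=1.
Step 8: smallest deg-1 vertex = 9, p_8 = 3. Add edge {3,9}. Now deg[9]=0, deg[3]=1.
Final: two remaining deg-1 vertices are 3, 10. Add edge {3,10}.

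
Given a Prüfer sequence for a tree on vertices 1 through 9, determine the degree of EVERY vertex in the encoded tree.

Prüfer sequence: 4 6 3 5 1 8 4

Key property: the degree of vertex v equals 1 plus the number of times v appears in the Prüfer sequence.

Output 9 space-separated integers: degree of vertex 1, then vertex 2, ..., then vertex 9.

Answer: 2 1 2 3 2 2 1 2 1

Derivation:
p_1 = 4: count[4] becomes 1
p_2 = 6: count[6] becomes 1
p_3 = 3: count[3] becomes 1
p_4 = 5: count[5] becomes 1
p_5 = 1: count[1] becomes 1
p_6 = 8: count[8] becomes 1
p_7 = 4: count[4] becomes 2
Degrees (1 + count): deg[1]=1+1=2, deg[2]=1+0=1, deg[3]=1+1=2, deg[4]=1+2=3, deg[5]=1+1=2, deg[6]=1+1=2, deg[7]=1+0=1, deg[8]=1+1=2, deg[9]=1+0=1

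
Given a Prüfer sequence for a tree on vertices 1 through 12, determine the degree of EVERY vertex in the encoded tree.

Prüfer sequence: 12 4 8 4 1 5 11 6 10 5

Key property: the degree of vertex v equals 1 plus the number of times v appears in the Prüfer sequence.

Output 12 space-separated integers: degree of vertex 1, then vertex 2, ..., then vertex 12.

p_1 = 12: count[12] becomes 1
p_2 = 4: count[4] becomes 1
p_3 = 8: count[8] becomes 1
p_4 = 4: count[4] becomes 2
p_5 = 1: count[1] becomes 1
p_6 = 5: count[5] becomes 1
p_7 = 11: count[11] becomes 1
p_8 = 6: count[6] becomes 1
p_9 = 10: count[10] becomes 1
p_10 = 5: count[5] becomes 2
Degrees (1 + count): deg[1]=1+1=2, deg[2]=1+0=1, deg[3]=1+0=1, deg[4]=1+2=3, deg[5]=1+2=3, deg[6]=1+1=2, deg[7]=1+0=1, deg[8]=1+1=2, deg[9]=1+0=1, deg[10]=1+1=2, deg[11]=1+1=2, deg[12]=1+1=2

Answer: 2 1 1 3 3 2 1 2 1 2 2 2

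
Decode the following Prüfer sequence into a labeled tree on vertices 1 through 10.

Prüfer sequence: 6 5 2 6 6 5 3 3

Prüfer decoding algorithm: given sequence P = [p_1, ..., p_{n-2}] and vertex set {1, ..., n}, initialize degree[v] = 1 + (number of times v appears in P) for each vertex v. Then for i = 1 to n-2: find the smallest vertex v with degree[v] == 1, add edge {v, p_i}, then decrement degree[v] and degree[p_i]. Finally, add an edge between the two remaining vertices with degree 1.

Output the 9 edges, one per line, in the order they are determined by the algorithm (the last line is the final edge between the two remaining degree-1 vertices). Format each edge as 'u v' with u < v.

Answer: 1 6
4 5
2 7
2 6
6 8
5 6
3 5
3 9
3 10

Derivation:
Initial degrees: {1:1, 2:2, 3:3, 4:1, 5:3, 6:4, 7:1, 8:1, 9:1, 10:1}
Step 1: smallest deg-1 vertex = 1, p_1 = 6. Add edge {1,6}. Now deg[1]=0, deg[6]=3.
Step 2: smallest deg-1 vertex = 4, p_2 = 5. Add edge {4,5}. Now deg[4]=0, deg[5]=2.
Step 3: smallest deg-1 vertex = 7, p_3 = 2. Add edge {2,7}. Now deg[7]=0, deg[2]=1.
Step 4: smallest deg-1 vertex = 2, p_4 = 6. Add edge {2,6}. Now deg[2]=0, deg[6]=2.
Step 5: smallest deg-1 vertex = 8, p_5 = 6. Add edge {6,8}. Now deg[8]=0, deg[6]=1.
Step 6: smallest deg-1 vertex = 6, p_6 = 5. Add edge {5,6}. Now deg[6]=0, deg[5]=1.
Step 7: smallest deg-1 vertex = 5, p_7 = 3. Add edge {3,5}. Now deg[5]=0, deg[3]=2.
Step 8: smallest deg-1 vertex = 9, p_8 = 3. Add edge {3,9}. Now deg[9]=0, deg[3]=1.
Final: two remaining deg-1 vertices are 3, 10. Add edge {3,10}.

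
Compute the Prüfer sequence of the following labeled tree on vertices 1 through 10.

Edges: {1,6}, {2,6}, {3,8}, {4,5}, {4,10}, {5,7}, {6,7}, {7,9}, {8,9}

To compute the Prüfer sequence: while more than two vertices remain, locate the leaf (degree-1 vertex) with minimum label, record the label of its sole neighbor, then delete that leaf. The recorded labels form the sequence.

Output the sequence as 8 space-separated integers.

Step 1: leaves = {1,2,3,10}. Remove smallest leaf 1, emit neighbor 6.
Step 2: leaves = {2,3,10}. Remove smallest leaf 2, emit neighbor 6.
Step 3: leaves = {3,6,10}. Remove smallest leaf 3, emit neighbor 8.
Step 4: leaves = {6,8,10}. Remove smallest leaf 6, emit neighbor 7.
Step 5: leaves = {8,10}. Remove smallest leaf 8, emit neighbor 9.
Step 6: leaves = {9,10}. Remove smallest leaf 9, emit neighbor 7.
Step 7: leaves = {7,10}. Remove smallest leaf 7, emit neighbor 5.
Step 8: leaves = {5,10}. Remove smallest leaf 5, emit neighbor 4.
Done: 2 vertices remain (4, 10). Sequence = [6 6 8 7 9 7 5 4]

Answer: 6 6 8 7 9 7 5 4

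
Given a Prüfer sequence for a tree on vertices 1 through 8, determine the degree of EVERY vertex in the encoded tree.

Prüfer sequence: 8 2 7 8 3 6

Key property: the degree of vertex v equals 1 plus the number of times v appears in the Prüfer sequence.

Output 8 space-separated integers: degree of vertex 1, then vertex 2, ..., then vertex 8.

p_1 = 8: count[8] becomes 1
p_2 = 2: count[2] becomes 1
p_3 = 7: count[7] becomes 1
p_4 = 8: count[8] becomes 2
p_5 = 3: count[3] becomes 1
p_6 = 6: count[6] becomes 1
Degrees (1 + count): deg[1]=1+0=1, deg[2]=1+1=2, deg[3]=1+1=2, deg[4]=1+0=1, deg[5]=1+0=1, deg[6]=1+1=2, deg[7]=1+1=2, deg[8]=1+2=3

Answer: 1 2 2 1 1 2 2 3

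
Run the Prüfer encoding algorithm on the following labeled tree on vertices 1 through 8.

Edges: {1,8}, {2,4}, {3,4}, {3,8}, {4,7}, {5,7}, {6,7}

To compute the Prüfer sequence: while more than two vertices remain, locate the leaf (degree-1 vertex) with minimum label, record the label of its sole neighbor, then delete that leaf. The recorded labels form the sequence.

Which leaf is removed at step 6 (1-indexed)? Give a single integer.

Step 1: current leaves = {1,2,5,6}. Remove leaf 1 (neighbor: 8).
Step 2: current leaves = {2,5,6,8}. Remove leaf 2 (neighbor: 4).
Step 3: current leaves = {5,6,8}. Remove leaf 5 (neighbor: 7).
Step 4: current leaves = {6,8}. Remove leaf 6 (neighbor: 7).
Step 5: current leaves = {7,8}. Remove leaf 7 (neighbor: 4).
Step 6: current leaves = {4,8}. Remove leaf 4 (neighbor: 3).

Answer: 4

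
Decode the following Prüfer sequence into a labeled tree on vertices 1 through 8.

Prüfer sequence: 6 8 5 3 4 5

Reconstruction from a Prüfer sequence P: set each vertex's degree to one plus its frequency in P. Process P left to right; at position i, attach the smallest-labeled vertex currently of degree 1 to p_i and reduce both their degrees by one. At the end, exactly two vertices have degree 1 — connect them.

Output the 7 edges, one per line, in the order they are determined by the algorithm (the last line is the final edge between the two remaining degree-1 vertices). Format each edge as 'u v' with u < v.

Initial degrees: {1:1, 2:1, 3:2, 4:2, 5:3, 6:2, 7:1, 8:2}
Step 1: smallest deg-1 vertex = 1, p_1 = 6. Add edge {1,6}. Now deg[1]=0, deg[6]=1.
Step 2: smallest deg-1 vertex = 2, p_2 = 8. Add edge {2,8}. Now deg[2]=0, deg[8]=1.
Step 3: smallest deg-1 vertex = 6, p_3 = 5. Add edge {5,6}. Now deg[6]=0, deg[5]=2.
Step 4: smallest deg-1 vertex = 7, p_4 = 3. Add edge {3,7}. Now deg[7]=0, deg[3]=1.
Step 5: smallest deg-1 vertex = 3, p_5 = 4. Add edge {3,4}. Now deg[3]=0, deg[4]=1.
Step 6: smallest deg-1 vertex = 4, p_6 = 5. Add edge {4,5}. Now deg[4]=0, deg[5]=1.
Final: two remaining deg-1 vertices are 5, 8. Add edge {5,8}.

Answer: 1 6
2 8
5 6
3 7
3 4
4 5
5 8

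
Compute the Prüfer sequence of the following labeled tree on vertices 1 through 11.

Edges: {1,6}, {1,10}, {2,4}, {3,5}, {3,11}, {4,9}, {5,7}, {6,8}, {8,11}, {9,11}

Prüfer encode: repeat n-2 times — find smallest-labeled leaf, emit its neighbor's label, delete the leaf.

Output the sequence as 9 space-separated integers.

Answer: 4 9 5 3 11 11 1 6 8

Derivation:
Step 1: leaves = {2,7,10}. Remove smallest leaf 2, emit neighbor 4.
Step 2: leaves = {4,7,10}. Remove smallest leaf 4, emit neighbor 9.
Step 3: leaves = {7,9,10}. Remove smallest leaf 7, emit neighbor 5.
Step 4: leaves = {5,9,10}. Remove smallest leaf 5, emit neighbor 3.
Step 5: leaves = {3,9,10}. Remove smallest leaf 3, emit neighbor 11.
Step 6: leaves = {9,10}. Remove smallest leaf 9, emit neighbor 11.
Step 7: leaves = {10,11}. Remove smallest leaf 10, emit neighbor 1.
Step 8: leaves = {1,11}. Remove smallest leaf 1, emit neighbor 6.
Step 9: leaves = {6,11}. Remove smallest leaf 6, emit neighbor 8.
Done: 2 vertices remain (8, 11). Sequence = [4 9 5 3 11 11 1 6 8]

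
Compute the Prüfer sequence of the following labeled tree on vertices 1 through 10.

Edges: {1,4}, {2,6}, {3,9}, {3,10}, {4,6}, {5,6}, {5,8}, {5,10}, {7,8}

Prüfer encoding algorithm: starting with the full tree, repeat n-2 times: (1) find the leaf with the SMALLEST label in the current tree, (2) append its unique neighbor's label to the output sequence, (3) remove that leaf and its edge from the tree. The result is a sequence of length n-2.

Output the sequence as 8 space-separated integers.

Answer: 4 6 6 5 8 5 10 3

Derivation:
Step 1: leaves = {1,2,7,9}. Remove smallest leaf 1, emit neighbor 4.
Step 2: leaves = {2,4,7,9}. Remove smallest leaf 2, emit neighbor 6.
Step 3: leaves = {4,7,9}. Remove smallest leaf 4, emit neighbor 6.
Step 4: leaves = {6,7,9}. Remove smallest leaf 6, emit neighbor 5.
Step 5: leaves = {7,9}. Remove smallest leaf 7, emit neighbor 8.
Step 6: leaves = {8,9}. Remove smallest leaf 8, emit neighbor 5.
Step 7: leaves = {5,9}. Remove smallest leaf 5, emit neighbor 10.
Step 8: leaves = {9,10}. Remove smallest leaf 9, emit neighbor 3.
Done: 2 vertices remain (3, 10). Sequence = [4 6 6 5 8 5 10 3]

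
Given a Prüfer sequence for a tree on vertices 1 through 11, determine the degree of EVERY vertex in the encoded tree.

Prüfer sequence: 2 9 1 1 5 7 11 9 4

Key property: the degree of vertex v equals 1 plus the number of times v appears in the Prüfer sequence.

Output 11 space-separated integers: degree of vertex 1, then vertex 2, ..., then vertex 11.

p_1 = 2: count[2] becomes 1
p_2 = 9: count[9] becomes 1
p_3 = 1: count[1] becomes 1
p_4 = 1: count[1] becomes 2
p_5 = 5: count[5] becomes 1
p_6 = 7: count[7] becomes 1
p_7 = 11: count[11] becomes 1
p_8 = 9: count[9] becomes 2
p_9 = 4: count[4] becomes 1
Degrees (1 + count): deg[1]=1+2=3, deg[2]=1+1=2, deg[3]=1+0=1, deg[4]=1+1=2, deg[5]=1+1=2, deg[6]=1+0=1, deg[7]=1+1=2, deg[8]=1+0=1, deg[9]=1+2=3, deg[10]=1+0=1, deg[11]=1+1=2

Answer: 3 2 1 2 2 1 2 1 3 1 2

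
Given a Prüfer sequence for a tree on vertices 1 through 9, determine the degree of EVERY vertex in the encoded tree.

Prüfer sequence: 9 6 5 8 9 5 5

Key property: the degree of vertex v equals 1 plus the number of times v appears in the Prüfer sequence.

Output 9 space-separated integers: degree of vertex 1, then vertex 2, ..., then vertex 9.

Answer: 1 1 1 1 4 2 1 2 3

Derivation:
p_1 = 9: count[9] becomes 1
p_2 = 6: count[6] becomes 1
p_3 = 5: count[5] becomes 1
p_4 = 8: count[8] becomes 1
p_5 = 9: count[9] becomes 2
p_6 = 5: count[5] becomes 2
p_7 = 5: count[5] becomes 3
Degrees (1 + count): deg[1]=1+0=1, deg[2]=1+0=1, deg[3]=1+0=1, deg[4]=1+0=1, deg[5]=1+3=4, deg[6]=1+1=2, deg[7]=1+0=1, deg[8]=1+1=2, deg[9]=1+2=3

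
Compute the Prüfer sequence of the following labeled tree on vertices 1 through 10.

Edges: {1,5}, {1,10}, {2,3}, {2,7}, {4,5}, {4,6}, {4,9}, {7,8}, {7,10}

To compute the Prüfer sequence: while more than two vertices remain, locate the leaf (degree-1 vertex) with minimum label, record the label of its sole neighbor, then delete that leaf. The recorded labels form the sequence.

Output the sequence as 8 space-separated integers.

Step 1: leaves = {3,6,8,9}. Remove smallest leaf 3, emit neighbor 2.
Step 2: leaves = {2,6,8,9}. Remove smallest leaf 2, emit neighbor 7.
Step 3: leaves = {6,8,9}. Remove smallest leaf 6, emit neighbor 4.
Step 4: leaves = {8,9}. Remove smallest leaf 8, emit neighbor 7.
Step 5: leaves = {7,9}. Remove smallest leaf 7, emit neighbor 10.
Step 6: leaves = {9,10}. Remove smallest leaf 9, emit neighbor 4.
Step 7: leaves = {4,10}. Remove smallest leaf 4, emit neighbor 5.
Step 8: leaves = {5,10}. Remove smallest leaf 5, emit neighbor 1.
Done: 2 vertices remain (1, 10). Sequence = [2 7 4 7 10 4 5 1]

Answer: 2 7 4 7 10 4 5 1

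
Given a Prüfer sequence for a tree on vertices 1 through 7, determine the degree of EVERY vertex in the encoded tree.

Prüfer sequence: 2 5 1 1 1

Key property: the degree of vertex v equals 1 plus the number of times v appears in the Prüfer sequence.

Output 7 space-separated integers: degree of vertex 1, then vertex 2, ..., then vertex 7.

Answer: 4 2 1 1 2 1 1

Derivation:
p_1 = 2: count[2] becomes 1
p_2 = 5: count[5] becomes 1
p_3 = 1: count[1] becomes 1
p_4 = 1: count[1] becomes 2
p_5 = 1: count[1] becomes 3
Degrees (1 + count): deg[1]=1+3=4, deg[2]=1+1=2, deg[3]=1+0=1, deg[4]=1+0=1, deg[5]=1+1=2, deg[6]=1+0=1, deg[7]=1+0=1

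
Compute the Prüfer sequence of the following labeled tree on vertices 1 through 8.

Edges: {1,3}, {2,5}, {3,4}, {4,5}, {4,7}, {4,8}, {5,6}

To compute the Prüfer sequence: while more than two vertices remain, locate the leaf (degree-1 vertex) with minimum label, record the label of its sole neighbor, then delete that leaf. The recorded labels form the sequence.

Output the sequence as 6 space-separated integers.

Step 1: leaves = {1,2,6,7,8}. Remove smallest leaf 1, emit neighbor 3.
Step 2: leaves = {2,3,6,7,8}. Remove smallest leaf 2, emit neighbor 5.
Step 3: leaves = {3,6,7,8}. Remove smallest leaf 3, emit neighbor 4.
Step 4: leaves = {6,7,8}. Remove smallest leaf 6, emit neighbor 5.
Step 5: leaves = {5,7,8}. Remove smallest leaf 5, emit neighbor 4.
Step 6: leaves = {7,8}. Remove smallest leaf 7, emit neighbor 4.
Done: 2 vertices remain (4, 8). Sequence = [3 5 4 5 4 4]

Answer: 3 5 4 5 4 4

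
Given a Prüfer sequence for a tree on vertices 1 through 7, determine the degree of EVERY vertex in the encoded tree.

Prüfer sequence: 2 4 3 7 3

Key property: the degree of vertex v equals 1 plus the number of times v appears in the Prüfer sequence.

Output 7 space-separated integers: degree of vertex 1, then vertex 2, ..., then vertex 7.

p_1 = 2: count[2] becomes 1
p_2 = 4: count[4] becomes 1
p_3 = 3: count[3] becomes 1
p_4 = 7: count[7] becomes 1
p_5 = 3: count[3] becomes 2
Degrees (1 + count): deg[1]=1+0=1, deg[2]=1+1=2, deg[3]=1+2=3, deg[4]=1+1=2, deg[5]=1+0=1, deg[6]=1+0=1, deg[7]=1+1=2

Answer: 1 2 3 2 1 1 2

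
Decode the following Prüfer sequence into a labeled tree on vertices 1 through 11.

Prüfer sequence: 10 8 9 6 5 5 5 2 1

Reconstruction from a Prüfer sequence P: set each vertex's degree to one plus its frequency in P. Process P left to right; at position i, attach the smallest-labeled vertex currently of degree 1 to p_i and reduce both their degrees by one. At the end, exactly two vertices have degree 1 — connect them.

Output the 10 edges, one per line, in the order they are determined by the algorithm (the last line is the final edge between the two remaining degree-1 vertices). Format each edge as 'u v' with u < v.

Initial degrees: {1:2, 2:2, 3:1, 4:1, 5:4, 6:2, 7:1, 8:2, 9:2, 10:2, 11:1}
Step 1: smallest deg-1 vertex = 3, p_1 = 10. Add edge {3,10}. Now deg[3]=0, deg[10]=1.
Step 2: smallest deg-1 vertex = 4, p_2 = 8. Add edge {4,8}. Now deg[4]=0, deg[8]=1.
Step 3: smallest deg-1 vertex = 7, p_3 = 9. Add edge {7,9}. Now deg[7]=0, deg[9]=1.
Step 4: smallest deg-1 vertex = 8, p_4 = 6. Add edge {6,8}. Now deg[8]=0, deg[6]=1.
Step 5: smallest deg-1 vertex = 6, p_5 = 5. Add edge {5,6}. Now deg[6]=0, deg[5]=3.
Step 6: smallest deg-1 vertex = 9, p_6 = 5. Add edge {5,9}. Now deg[9]=0, deg[5]=2.
Step 7: smallest deg-1 vertex = 10, p_7 = 5. Add edge {5,10}. Now deg[10]=0, deg[5]=1.
Step 8: smallest deg-1 vertex = 5, p_8 = 2. Add edge {2,5}. Now deg[5]=0, deg[2]=1.
Step 9: smallest deg-1 vertex = 2, p_9 = 1. Add edge {1,2}. Now deg[2]=0, deg[1]=1.
Final: two remaining deg-1 vertices are 1, 11. Add edge {1,11}.

Answer: 3 10
4 8
7 9
6 8
5 6
5 9
5 10
2 5
1 2
1 11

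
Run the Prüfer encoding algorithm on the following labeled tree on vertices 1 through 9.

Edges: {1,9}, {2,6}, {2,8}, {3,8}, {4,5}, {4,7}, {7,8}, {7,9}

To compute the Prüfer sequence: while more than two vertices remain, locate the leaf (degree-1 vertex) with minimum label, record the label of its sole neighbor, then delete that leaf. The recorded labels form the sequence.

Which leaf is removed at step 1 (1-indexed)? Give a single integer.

Step 1: current leaves = {1,3,5,6}. Remove leaf 1 (neighbor: 9).

Answer: 1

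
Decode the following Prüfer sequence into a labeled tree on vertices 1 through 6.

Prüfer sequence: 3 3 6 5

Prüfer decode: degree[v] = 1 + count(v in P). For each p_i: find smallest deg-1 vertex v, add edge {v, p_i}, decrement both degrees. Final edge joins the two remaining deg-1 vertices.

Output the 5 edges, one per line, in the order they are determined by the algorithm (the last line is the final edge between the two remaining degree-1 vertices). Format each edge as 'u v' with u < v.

Initial degrees: {1:1, 2:1, 3:3, 4:1, 5:2, 6:2}
Step 1: smallest deg-1 vertex = 1, p_1 = 3. Add edge {1,3}. Now deg[1]=0, deg[3]=2.
Step 2: smallest deg-1 vertex = 2, p_2 = 3. Add edge {2,3}. Now deg[2]=0, deg[3]=1.
Step 3: smallest deg-1 vertex = 3, p_3 = 6. Add edge {3,6}. Now deg[3]=0, deg[6]=1.
Step 4: smallest deg-1 vertex = 4, p_4 = 5. Add edge {4,5}. Now deg[4]=0, deg[5]=1.
Final: two remaining deg-1 vertices are 5, 6. Add edge {5,6}.

Answer: 1 3
2 3
3 6
4 5
5 6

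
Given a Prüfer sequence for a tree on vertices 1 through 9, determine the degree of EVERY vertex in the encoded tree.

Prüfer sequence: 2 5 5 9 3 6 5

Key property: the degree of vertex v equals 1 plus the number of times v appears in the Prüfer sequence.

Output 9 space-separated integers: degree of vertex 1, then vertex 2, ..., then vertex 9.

Answer: 1 2 2 1 4 2 1 1 2

Derivation:
p_1 = 2: count[2] becomes 1
p_2 = 5: count[5] becomes 1
p_3 = 5: count[5] becomes 2
p_4 = 9: count[9] becomes 1
p_5 = 3: count[3] becomes 1
p_6 = 6: count[6] becomes 1
p_7 = 5: count[5] becomes 3
Degrees (1 + count): deg[1]=1+0=1, deg[2]=1+1=2, deg[3]=1+1=2, deg[4]=1+0=1, deg[5]=1+3=4, deg[6]=1+1=2, deg[7]=1+0=1, deg[8]=1+0=1, deg[9]=1+1=2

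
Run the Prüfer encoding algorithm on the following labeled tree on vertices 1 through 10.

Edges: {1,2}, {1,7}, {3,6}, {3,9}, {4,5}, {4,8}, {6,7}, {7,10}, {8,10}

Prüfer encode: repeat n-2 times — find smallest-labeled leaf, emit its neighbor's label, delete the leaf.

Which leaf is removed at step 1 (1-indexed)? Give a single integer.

Answer: 2

Derivation:
Step 1: current leaves = {2,5,9}. Remove leaf 2 (neighbor: 1).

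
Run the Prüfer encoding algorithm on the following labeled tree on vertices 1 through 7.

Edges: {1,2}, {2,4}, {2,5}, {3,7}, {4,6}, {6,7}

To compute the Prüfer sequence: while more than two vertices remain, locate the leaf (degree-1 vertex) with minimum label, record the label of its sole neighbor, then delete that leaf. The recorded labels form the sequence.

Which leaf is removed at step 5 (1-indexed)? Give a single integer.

Answer: 4

Derivation:
Step 1: current leaves = {1,3,5}. Remove leaf 1 (neighbor: 2).
Step 2: current leaves = {3,5}. Remove leaf 3 (neighbor: 7).
Step 3: current leaves = {5,7}. Remove leaf 5 (neighbor: 2).
Step 4: current leaves = {2,7}. Remove leaf 2 (neighbor: 4).
Step 5: current leaves = {4,7}. Remove leaf 4 (neighbor: 6).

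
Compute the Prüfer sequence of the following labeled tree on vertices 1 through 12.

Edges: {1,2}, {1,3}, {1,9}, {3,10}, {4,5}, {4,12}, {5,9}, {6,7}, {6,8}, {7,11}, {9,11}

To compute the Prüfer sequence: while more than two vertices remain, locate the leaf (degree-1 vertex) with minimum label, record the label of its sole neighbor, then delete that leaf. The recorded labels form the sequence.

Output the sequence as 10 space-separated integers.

Step 1: leaves = {2,8,10,12}. Remove smallest leaf 2, emit neighbor 1.
Step 2: leaves = {8,10,12}. Remove smallest leaf 8, emit neighbor 6.
Step 3: leaves = {6,10,12}. Remove smallest leaf 6, emit neighbor 7.
Step 4: leaves = {7,10,12}. Remove smallest leaf 7, emit neighbor 11.
Step 5: leaves = {10,11,12}. Remove smallest leaf 10, emit neighbor 3.
Step 6: leaves = {3,11,12}. Remove smallest leaf 3, emit neighbor 1.
Step 7: leaves = {1,11,12}. Remove smallest leaf 1, emit neighbor 9.
Step 8: leaves = {11,12}. Remove smallest leaf 11, emit neighbor 9.
Step 9: leaves = {9,12}. Remove smallest leaf 9, emit neighbor 5.
Step 10: leaves = {5,12}. Remove smallest leaf 5, emit neighbor 4.
Done: 2 vertices remain (4, 12). Sequence = [1 6 7 11 3 1 9 9 5 4]

Answer: 1 6 7 11 3 1 9 9 5 4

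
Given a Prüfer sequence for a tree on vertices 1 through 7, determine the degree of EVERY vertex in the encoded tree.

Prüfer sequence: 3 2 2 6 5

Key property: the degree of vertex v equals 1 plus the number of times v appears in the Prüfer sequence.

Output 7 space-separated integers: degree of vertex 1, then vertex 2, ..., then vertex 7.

p_1 = 3: count[3] becomes 1
p_2 = 2: count[2] becomes 1
p_3 = 2: count[2] becomes 2
p_4 = 6: count[6] becomes 1
p_5 = 5: count[5] becomes 1
Degrees (1 + count): deg[1]=1+0=1, deg[2]=1+2=3, deg[3]=1+1=2, deg[4]=1+0=1, deg[5]=1+1=2, deg[6]=1+1=2, deg[7]=1+0=1

Answer: 1 3 2 1 2 2 1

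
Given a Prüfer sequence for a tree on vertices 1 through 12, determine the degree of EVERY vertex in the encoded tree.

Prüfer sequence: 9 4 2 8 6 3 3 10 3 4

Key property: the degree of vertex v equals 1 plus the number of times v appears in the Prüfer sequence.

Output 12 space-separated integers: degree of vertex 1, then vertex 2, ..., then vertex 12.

Answer: 1 2 4 3 1 2 1 2 2 2 1 1

Derivation:
p_1 = 9: count[9] becomes 1
p_2 = 4: count[4] becomes 1
p_3 = 2: count[2] becomes 1
p_4 = 8: count[8] becomes 1
p_5 = 6: count[6] becomes 1
p_6 = 3: count[3] becomes 1
p_7 = 3: count[3] becomes 2
p_8 = 10: count[10] becomes 1
p_9 = 3: count[3] becomes 3
p_10 = 4: count[4] becomes 2
Degrees (1 + count): deg[1]=1+0=1, deg[2]=1+1=2, deg[3]=1+3=4, deg[4]=1+2=3, deg[5]=1+0=1, deg[6]=1+1=2, deg[7]=1+0=1, deg[8]=1+1=2, deg[9]=1+1=2, deg[10]=1+1=2, deg[11]=1+0=1, deg[12]=1+0=1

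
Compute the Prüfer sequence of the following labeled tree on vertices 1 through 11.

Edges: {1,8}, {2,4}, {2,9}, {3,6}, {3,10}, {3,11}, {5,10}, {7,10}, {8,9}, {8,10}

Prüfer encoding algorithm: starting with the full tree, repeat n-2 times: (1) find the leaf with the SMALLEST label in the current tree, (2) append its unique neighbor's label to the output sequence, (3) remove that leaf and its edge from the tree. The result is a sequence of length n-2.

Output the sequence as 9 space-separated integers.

Answer: 8 2 9 10 3 10 8 10 3

Derivation:
Step 1: leaves = {1,4,5,6,7,11}. Remove smallest leaf 1, emit neighbor 8.
Step 2: leaves = {4,5,6,7,11}. Remove smallest leaf 4, emit neighbor 2.
Step 3: leaves = {2,5,6,7,11}. Remove smallest leaf 2, emit neighbor 9.
Step 4: leaves = {5,6,7,9,11}. Remove smallest leaf 5, emit neighbor 10.
Step 5: leaves = {6,7,9,11}. Remove smallest leaf 6, emit neighbor 3.
Step 6: leaves = {7,9,11}. Remove smallest leaf 7, emit neighbor 10.
Step 7: leaves = {9,11}. Remove smallest leaf 9, emit neighbor 8.
Step 8: leaves = {8,11}. Remove smallest leaf 8, emit neighbor 10.
Step 9: leaves = {10,11}. Remove smallest leaf 10, emit neighbor 3.
Done: 2 vertices remain (3, 11). Sequence = [8 2 9 10 3 10 8 10 3]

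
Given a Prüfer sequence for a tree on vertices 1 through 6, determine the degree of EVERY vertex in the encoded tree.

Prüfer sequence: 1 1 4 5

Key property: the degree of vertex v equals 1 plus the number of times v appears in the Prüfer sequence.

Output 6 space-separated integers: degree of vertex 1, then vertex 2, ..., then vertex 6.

Answer: 3 1 1 2 2 1

Derivation:
p_1 = 1: count[1] becomes 1
p_2 = 1: count[1] becomes 2
p_3 = 4: count[4] becomes 1
p_4 = 5: count[5] becomes 1
Degrees (1 + count): deg[1]=1+2=3, deg[2]=1+0=1, deg[3]=1+0=1, deg[4]=1+1=2, deg[5]=1+1=2, deg[6]=1+0=1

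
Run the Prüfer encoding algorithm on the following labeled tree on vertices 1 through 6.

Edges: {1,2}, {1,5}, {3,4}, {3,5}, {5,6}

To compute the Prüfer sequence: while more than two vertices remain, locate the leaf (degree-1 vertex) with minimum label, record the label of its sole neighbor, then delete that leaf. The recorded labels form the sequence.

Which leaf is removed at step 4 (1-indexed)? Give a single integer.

Step 1: current leaves = {2,4,6}. Remove leaf 2 (neighbor: 1).
Step 2: current leaves = {1,4,6}. Remove leaf 1 (neighbor: 5).
Step 3: current leaves = {4,6}. Remove leaf 4 (neighbor: 3).
Step 4: current leaves = {3,6}. Remove leaf 3 (neighbor: 5).

Answer: 3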